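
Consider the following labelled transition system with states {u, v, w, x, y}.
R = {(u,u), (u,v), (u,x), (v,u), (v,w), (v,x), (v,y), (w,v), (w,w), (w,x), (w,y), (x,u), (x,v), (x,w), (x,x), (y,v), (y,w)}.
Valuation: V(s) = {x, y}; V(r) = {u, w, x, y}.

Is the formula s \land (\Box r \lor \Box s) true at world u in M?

No

Recall that \Box ψ holds at a world iff ψ holds at every accessible world, and \Diamond ψ holds iff ψ holds at some accessible world.
At u: s is false, \Box r \lor \Box s is false, so s \land (\Box r \lor \Box s) is false.
  At u: \Box r is false, \Box s is false, so \Box r \lor \Box s is false.
    At u: \Box r requires r at every successor {u, v, x}.
      r fails at v, so \Box r is false at u.
    At u: \Box s requires s at every successor {u, v, x}.
      s fails at u, so \Box s is false at u.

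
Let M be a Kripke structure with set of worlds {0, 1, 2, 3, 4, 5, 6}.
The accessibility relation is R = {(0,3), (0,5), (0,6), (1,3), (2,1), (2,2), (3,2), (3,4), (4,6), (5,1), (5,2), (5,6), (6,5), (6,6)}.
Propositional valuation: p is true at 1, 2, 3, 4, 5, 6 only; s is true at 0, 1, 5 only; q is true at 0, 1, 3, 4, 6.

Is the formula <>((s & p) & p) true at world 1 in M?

At 1: <>((s & p) & p) requires (s & p) & p at some successor in {3}.
  At 3: (s & p) & p is false.
So <>((s & p) & p) is false at 1.

No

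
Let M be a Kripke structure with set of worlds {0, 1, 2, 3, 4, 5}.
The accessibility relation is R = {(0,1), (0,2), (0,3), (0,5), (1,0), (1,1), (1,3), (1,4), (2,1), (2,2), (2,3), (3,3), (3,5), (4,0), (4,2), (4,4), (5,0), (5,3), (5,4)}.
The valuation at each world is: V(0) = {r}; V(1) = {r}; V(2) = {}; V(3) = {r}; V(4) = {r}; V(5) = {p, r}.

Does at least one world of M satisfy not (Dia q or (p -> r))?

Let φ = not (Dia q or (p -> r)). Evaluate φ at each world:
  0 (successors {1, 2, 3, 5}): φ is false.
  1 (successors {0, 1, 3, 4}): φ is false.
  2 (successors {1, 2, 3}): φ is false.
  3 (successors {3, 5}): φ is false.
  4 (successors {0, 2, 4}): φ is false.
  5 (successors {0, 3, 4}): φ is false.
For instance, at 2:
  At 2: Dia q or (p -> r) is true, so not (Dia q or (p -> r)) is false.
    At 2: Dia q is false, p -> r is true, so Dia q or (p -> r) is true.
      At 2: Dia q requires q at some successor in {1, 2, 3}.
        At 1: q is false.
        At 2: q is false.
        At 3: q is false.
      So Dia q is false at 2.

No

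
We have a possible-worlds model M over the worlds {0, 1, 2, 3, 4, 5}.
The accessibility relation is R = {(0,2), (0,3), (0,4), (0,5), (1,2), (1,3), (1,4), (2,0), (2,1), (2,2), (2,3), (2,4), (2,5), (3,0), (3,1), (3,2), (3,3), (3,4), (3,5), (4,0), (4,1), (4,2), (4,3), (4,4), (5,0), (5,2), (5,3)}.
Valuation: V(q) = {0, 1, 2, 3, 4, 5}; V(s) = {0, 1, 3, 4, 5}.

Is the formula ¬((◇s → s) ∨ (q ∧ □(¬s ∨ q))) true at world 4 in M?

At 4: (◇s → s) ∨ (q ∧ □(¬s ∨ q)) is true, so ¬((◇s → s) ∨ (q ∧ □(¬s ∨ q))) is false.
  At 4: ◇s → s is true, q ∧ □(¬s ∨ q) is true, so (◇s → s) ∨ (q ∧ □(¬s ∨ q)) is true.
    At 4: ◇s is true, s is true, so ◇s → s is true.
      At 4: ◇s requires s at some successor in {0, 1, 2, 3, 4}.
        s holds at 0, so ◇s is true at 4.
    At 4: q is true, □(¬s ∨ q) is true, so q ∧ □(¬s ∨ q) is true.
      At 4: □(¬s ∨ q) requires ¬s ∨ q at every successor {0, 1, 2, 3, 4}.
        At 0: ¬s ∨ q is true.
        At 1: ¬s ∨ q is true.
        At 2: ¬s ∨ q is true.
        At 3: ¬s ∨ q is true.
        At 4: ¬s ∨ q is true.
      So □(¬s ∨ q) is true at 4.

No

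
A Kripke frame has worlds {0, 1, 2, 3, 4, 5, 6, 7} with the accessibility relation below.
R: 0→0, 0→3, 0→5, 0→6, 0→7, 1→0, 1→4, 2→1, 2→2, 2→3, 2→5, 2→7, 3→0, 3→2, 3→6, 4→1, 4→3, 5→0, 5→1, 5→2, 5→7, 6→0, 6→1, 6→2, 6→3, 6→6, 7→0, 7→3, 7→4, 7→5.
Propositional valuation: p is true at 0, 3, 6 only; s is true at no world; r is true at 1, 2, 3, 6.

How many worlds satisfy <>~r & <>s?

0

Let φ = <>~r & <>s. Evaluate φ at each world:
  0 (successors {0, 3, 5, 6, 7}): φ is false.
  1 (successors {0, 4}): φ is false.
  2 (successors {1, 2, 3, 5, 7}): φ is false.
  3 (successors {0, 2, 6}): φ is false.
  4 (successors {1, 3}): φ is false.
  5 (successors {0, 1, 2, 7}): φ is false.
  6 (successors {0, 1, 2, 3, 6}): φ is false.
  7 (successors {0, 3, 4, 5}): φ is false.
For instance, at 4:
  At 4: <>~r is false, <>s is false, so <>~r & <>s is false.
    At 4: <>~r requires ~r at some successor in {1, 3}.
      At 1: ~r is false.
      At 3: ~r is false.
    So <>~r is false at 4.
    At 4: <>s requires s at some successor in {1, 3}.
      At 1: s is false.
      At 3: s is false.
    So <>s is false at 4.
Satisfying worlds: none.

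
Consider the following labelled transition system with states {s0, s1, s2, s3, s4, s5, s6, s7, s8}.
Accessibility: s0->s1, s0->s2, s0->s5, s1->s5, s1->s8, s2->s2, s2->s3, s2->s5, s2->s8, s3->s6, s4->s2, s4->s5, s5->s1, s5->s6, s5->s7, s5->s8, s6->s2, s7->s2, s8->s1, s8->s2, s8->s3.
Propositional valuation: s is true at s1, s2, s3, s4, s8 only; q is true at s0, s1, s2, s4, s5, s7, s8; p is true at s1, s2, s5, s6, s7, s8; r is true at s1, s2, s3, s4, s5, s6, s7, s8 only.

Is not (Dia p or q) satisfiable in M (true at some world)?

Recall that Dia ψ holds at a world iff ψ holds at some accessible world.
Let φ = not (Dia p or q). Evaluate φ at each world:
  s0 (successors {s1, s2, s5}): φ is false.
  s1 (successors {s5, s8}): φ is false.
  s2 (successors {s2, s3, s5, s8}): φ is false.
  s3 (successors {s6}): φ is false.
  s4 (successors {s2, s5}): φ is false.
  s5 (successors {s1, s6, s7, s8}): φ is false.
  s6 (successors {s2}): φ is false.
  s7 (successors {s2}): φ is false.
  s8 (successors {s1, s2, s3}): φ is false.
For instance, at s6:
  At s6: Dia p or q is true, so not (Dia p or q) is false.
    At s6: Dia p is true, q is false, so Dia p or q is true.
      At s6: Dia p requires p at some successor in {s2}.
        p holds at s2, so Dia p is true at s6.

No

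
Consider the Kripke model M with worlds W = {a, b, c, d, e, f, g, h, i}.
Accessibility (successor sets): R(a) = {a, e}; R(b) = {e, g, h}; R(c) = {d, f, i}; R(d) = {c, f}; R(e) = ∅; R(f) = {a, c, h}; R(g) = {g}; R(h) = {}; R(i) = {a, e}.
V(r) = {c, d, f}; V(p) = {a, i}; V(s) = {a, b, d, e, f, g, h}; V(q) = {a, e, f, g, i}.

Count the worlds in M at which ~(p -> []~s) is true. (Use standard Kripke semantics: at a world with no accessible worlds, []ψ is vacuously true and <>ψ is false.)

2

Recall that []ψ holds at a world iff ψ holds at every accessible world, and <>ψ holds iff ψ holds at some accessible world.
Let φ = ~(p -> []~s). Evaluate φ at each world:
  a (successors {a, e}): φ is true.
  b (successors {e, g, h}): φ is false.
  c (successors {d, f, i}): φ is false.
  d (successors {c, f}): φ is false.
  e (successors ∅): φ is false.
  f (successors {a, c, h}): φ is false.
  g (successors {g}): φ is false.
  h (successors ∅): φ is false.
  i (successors {a, e}): φ is true.
For instance, at c:
  At c: p -> []~s is true, so ~(p -> []~s) is false.
    At c: p is false, []~s is false, so p -> []~s is true.
      At c: []~s requires ~s at every successor {d, f, i}.
        ~s fails at d, so []~s is false at c.
Satisfying worlds: {a, i}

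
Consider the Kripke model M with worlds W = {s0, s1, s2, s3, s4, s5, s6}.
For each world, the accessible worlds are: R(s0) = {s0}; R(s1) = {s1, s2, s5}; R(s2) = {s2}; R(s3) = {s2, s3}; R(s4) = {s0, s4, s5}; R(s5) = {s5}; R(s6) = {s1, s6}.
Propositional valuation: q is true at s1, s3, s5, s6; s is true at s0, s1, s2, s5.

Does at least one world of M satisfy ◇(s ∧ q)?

Yes

Let φ = ◇(s ∧ q). Evaluate φ at each world:
  s0 (successors {s0}): φ is false.
  s1 (successors {s1, s2, s5}): φ is true.
  s2 (successors {s2}): φ is false.
  s3 (successors {s2, s3}): φ is false.
  s4 (successors {s0, s4, s5}): φ is true.
  s5 (successors {s5}): φ is true.
  s6 (successors {s1, s6}): φ is true.
Detail at s1 (witness):
  At s1: ◇(s ∧ q) requires s ∧ q at some successor in {s1, s2, s5}.
    s ∧ q holds at s1, so ◇(s ∧ q) is true at s1.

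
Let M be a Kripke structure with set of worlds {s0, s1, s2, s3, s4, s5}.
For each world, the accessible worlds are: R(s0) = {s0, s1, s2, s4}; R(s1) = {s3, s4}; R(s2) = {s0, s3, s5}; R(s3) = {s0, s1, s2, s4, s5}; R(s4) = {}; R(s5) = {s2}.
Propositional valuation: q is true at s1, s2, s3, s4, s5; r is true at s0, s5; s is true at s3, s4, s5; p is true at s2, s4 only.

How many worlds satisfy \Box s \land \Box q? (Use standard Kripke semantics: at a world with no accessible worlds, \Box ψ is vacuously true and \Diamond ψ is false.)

2

Recall that \Box ψ holds at a world iff ψ holds at every accessible world, and \Diamond ψ holds iff ψ holds at some accessible world.
Let φ = \Box s \land \Box q. Evaluate φ at each world:
  s0 (successors {s0, s1, s2, s4}): φ is false.
  s1 (successors {s3, s4}): φ is true.
  s2 (successors {s0, s3, s5}): φ is false.
  s3 (successors {s0, s1, s2, s4, s5}): φ is false.
  s4 (successors ∅): φ is true.
  s5 (successors {s2}): φ is false.
For instance, at s5:
  At s5: \Box s is false, \Box q is true, so \Box s \land \Box q is false.
    At s5: \Box s requires s at every successor {s2}.
      s fails at s2, so \Box s is false at s5.
    At s5: \Box q requires q at every successor {s2}.
      At s2: q is true.
    So \Box q is true at s5.
Satisfying worlds: {s1, s4}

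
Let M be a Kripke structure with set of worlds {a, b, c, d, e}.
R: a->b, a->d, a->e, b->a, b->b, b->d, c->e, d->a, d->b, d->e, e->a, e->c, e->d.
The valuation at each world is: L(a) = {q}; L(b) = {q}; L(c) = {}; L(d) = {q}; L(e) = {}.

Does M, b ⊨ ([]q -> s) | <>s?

At b: []q -> s is false, <>s is false, so ([]q -> s) | <>s is false.
  At b: []q is true, s is false, so []q -> s is false.
    At b: []q requires q at every successor {a, b, d}.
      At a: q is true.
      At b: q is true.
      At d: q is true.
    So []q is true at b.
  At b: <>s requires s at some successor in {a, b, d}.
    At a: s is false.
    At b: s is false.
    At d: s is false.
  So <>s is false at b.

No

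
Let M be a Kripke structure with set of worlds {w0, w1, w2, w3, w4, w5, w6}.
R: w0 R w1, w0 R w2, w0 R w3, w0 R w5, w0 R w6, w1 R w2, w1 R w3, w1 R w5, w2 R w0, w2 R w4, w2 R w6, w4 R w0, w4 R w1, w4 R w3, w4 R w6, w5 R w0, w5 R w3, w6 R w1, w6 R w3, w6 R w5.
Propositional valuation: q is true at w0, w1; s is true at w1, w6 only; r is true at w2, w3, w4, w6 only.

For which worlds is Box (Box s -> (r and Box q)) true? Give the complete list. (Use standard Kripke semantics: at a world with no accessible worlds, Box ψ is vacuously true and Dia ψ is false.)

w0, w1, w2, w3, w4, w5, w6

Let φ = Box (Box s -> (r and Box q)). Evaluate φ at each world:
  w0 (successors {w1, w2, w3, w5, w6}): φ is true.
  w1 (successors {w2, w3, w5}): φ is true.
  w2 (successors {w0, w4, w6}): φ is true.
  w3 (successors ∅): φ is true.
  w4 (successors {w0, w1, w3, w6}): φ is true.
  w5 (successors {w0, w3}): φ is true.
  w6 (successors {w1, w3, w5}): φ is true.
For instance, at w1:
  At w1: Box (Box s -> (r and Box q)) requires Box s -> (r and Box q) at every successor {w2, w3, w5}.
      At w2: Box s is false, r and Box q is false, so Box s -> (r and Box q) is true.
      At w3: Box s is true, r and Box q is true, so Box s -> (r and Box q) is true.
      At w5: Box s is false, r and Box q is false, so Box s -> (r and Box q) is true.
  So Box (Box s -> (r and Box q)) is true at w1.
Satisfying worlds: {w0, w1, w2, w3, w4, w5, w6}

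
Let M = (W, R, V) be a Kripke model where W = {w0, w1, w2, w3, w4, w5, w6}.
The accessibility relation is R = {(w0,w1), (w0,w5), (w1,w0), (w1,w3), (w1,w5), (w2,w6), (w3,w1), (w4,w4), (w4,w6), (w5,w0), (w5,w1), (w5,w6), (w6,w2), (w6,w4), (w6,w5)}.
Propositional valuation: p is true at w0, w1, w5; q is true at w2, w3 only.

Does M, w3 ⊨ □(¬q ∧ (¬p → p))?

Yes

At w3: □(¬q ∧ (¬p → p)) requires ¬q ∧ (¬p → p) at every successor {w1}.
  At w1: ¬q ∧ (¬p → p) is true.
So □(¬q ∧ (¬p → p)) is true at w3.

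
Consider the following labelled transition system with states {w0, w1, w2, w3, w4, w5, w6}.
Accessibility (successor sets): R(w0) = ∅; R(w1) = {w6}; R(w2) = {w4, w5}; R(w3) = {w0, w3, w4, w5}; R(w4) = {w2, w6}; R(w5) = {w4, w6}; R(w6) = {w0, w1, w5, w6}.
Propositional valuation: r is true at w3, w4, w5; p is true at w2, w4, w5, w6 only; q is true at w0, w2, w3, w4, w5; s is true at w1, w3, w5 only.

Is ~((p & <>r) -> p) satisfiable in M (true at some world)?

No

Let φ = ~((p & <>r) -> p). Evaluate φ at each world:
  w0 (successors ∅): φ is false.
  w1 (successors {w6}): φ is false.
  w2 (successors {w4, w5}): φ is false.
  w3 (successors {w0, w3, w4, w5}): φ is false.
  w4 (successors {w2, w6}): φ is false.
  w5 (successors {w4, w6}): φ is false.
  w6 (successors {w0, w1, w5, w6}): φ is false.
For instance, at w6:
  At w6: (p & <>r) -> p is true, so ~((p & <>r) -> p) is false.
    At w6: p & <>r is true, p is true, so (p & <>r) -> p is true.
      At w6: p is true, <>r is true, so p & <>r is true.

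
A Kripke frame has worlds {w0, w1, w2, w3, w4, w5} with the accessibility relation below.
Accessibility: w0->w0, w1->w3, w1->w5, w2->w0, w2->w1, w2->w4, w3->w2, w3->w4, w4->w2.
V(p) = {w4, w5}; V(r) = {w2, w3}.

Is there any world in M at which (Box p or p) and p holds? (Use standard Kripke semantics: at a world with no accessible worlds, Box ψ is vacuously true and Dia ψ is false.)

Yes

Let φ = (Box p or p) and p. Evaluate φ at each world:
  w0 (successors {w0}): φ is false.
  w1 (successors {w3, w5}): φ is false.
  w2 (successors {w0, w1, w4}): φ is false.
  w3 (successors {w2, w4}): φ is false.
  w4 (successors {w2}): φ is true.
  w5 (successors ∅): φ is true.
Detail at w4 (witness):
  At w4: Box p or p is true, p is true, so (Box p or p) and p is true.
    At w4: Box p is false, p is true, so Box p or p is true.
      At w4: Box p requires p at every successor {w2}.
        p fails at w2, so Box p is false at w4.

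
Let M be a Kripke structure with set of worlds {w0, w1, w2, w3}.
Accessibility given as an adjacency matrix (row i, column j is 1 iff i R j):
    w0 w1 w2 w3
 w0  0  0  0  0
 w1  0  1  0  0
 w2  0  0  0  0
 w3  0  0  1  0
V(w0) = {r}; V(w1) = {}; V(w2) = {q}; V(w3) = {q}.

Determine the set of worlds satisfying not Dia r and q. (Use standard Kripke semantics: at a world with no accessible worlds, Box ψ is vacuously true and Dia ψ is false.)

w2, w3

Let φ = not Dia r and q. Evaluate φ at each world:
  w0 (successors ∅): φ is false.
  w1 (successors {w1}): φ is false.
  w2 (successors ∅): φ is true.
  w3 (successors {w2}): φ is true.
For instance, at w1:
  At w1: not Dia r is true, q is false, so not Dia r and q is false.
    At w1: Dia r is false, so not Dia r is true.
      At w1: Dia r requires r at some successor in {w1}.
        At w1: r is false.
      So Dia r is false at w1.
Satisfying worlds: {w2, w3}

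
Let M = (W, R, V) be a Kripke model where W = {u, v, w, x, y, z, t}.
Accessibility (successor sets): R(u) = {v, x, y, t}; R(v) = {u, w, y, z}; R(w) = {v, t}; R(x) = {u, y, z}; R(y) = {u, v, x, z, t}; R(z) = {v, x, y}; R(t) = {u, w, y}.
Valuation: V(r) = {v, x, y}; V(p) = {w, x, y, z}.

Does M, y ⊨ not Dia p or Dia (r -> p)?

At y: not Dia p is false, Dia (r -> p) is true, so not Dia p or Dia (r -> p) is true.
  At y: Dia p is true, so not Dia p is false.
    At y: Dia p requires p at some successor in {u, v, x, z, t}.
      p holds at x, so Dia p is true at y.
  At y: Dia (r -> p) requires r -> p at some successor in {u, v, x, z, t}.
    r -> p holds at u, so Dia (r -> p) is true at y.

Yes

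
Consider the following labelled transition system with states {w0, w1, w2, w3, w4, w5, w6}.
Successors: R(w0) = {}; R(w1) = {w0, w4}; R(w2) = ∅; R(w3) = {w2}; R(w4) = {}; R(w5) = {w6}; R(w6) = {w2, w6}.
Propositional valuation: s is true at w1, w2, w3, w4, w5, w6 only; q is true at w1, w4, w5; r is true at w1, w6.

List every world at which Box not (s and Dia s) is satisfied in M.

Let φ = Box not (s and Dia s). Evaluate φ at each world:
  w0 (successors ∅): φ is true.
  w1 (successors {w0, w4}): φ is true.
  w2 (successors ∅): φ is true.
  w3 (successors {w2}): φ is true.
  w4 (successors ∅): φ is true.
  w5 (successors {w6}): φ is false.
  w6 (successors {w2, w6}): φ is false.
For instance, at w3:
  At w3: Box not (s and Dia s) requires not (s and Dia s) at every successor {w2}.
      At w2: s and Dia s is false, so not (s and Dia s) is true.
  So Box not (s and Dia s) is true at w3.
Satisfying worlds: {w0, w1, w2, w3, w4}

w0, w1, w2, w3, w4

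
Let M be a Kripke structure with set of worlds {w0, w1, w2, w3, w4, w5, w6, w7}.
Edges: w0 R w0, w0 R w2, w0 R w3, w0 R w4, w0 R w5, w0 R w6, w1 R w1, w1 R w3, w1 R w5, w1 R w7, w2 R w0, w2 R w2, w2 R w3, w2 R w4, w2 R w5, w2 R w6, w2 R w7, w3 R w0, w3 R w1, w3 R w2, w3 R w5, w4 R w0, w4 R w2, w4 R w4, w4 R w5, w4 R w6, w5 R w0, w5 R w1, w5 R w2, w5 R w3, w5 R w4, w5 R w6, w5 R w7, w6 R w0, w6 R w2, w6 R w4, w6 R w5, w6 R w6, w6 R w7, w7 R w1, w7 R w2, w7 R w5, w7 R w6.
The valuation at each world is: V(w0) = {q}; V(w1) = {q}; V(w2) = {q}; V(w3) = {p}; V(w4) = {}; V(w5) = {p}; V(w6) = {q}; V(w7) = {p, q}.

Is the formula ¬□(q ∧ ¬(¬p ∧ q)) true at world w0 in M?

Yes

At w0: □(q ∧ ¬(¬p ∧ q)) is false, so ¬□(q ∧ ¬(¬p ∧ q)) is true.
  At w0: □(q ∧ ¬(¬p ∧ q)) requires q ∧ ¬(¬p ∧ q) at every successor {w0, w2, w3, w4, w5, w6}.
    q ∧ ¬(¬p ∧ q) fails at w0, so □(q ∧ ¬(¬p ∧ q)) is false at w0.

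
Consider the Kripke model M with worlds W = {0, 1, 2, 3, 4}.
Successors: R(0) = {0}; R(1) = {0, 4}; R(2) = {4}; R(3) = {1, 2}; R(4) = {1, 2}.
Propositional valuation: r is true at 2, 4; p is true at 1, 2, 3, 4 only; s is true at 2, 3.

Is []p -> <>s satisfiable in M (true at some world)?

Yes

Let φ = []p -> <>s. Evaluate φ at each world:
  0 (successors {0}): φ is true.
  1 (successors {0, 4}): φ is true.
  2 (successors {4}): φ is false.
  3 (successors {1, 2}): φ is true.
  4 (successors {1, 2}): φ is true.
Detail at 0 (witness):
  At 0: []p is false, <>s is false, so []p -> <>s is true.
    At 0: []p requires p at every successor {0}.
      p fails at 0, so []p is false at 0.
    At 0: <>s requires s at some successor in {0}.
      At 0: s is false.
    So <>s is false at 0.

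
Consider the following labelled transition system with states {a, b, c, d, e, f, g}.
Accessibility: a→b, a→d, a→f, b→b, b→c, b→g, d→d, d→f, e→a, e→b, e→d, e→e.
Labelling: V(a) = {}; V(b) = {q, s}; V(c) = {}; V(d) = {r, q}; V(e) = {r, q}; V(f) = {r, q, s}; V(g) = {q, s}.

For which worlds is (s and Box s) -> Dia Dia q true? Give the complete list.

Let φ = (s and Box s) -> Dia Dia q. Evaluate φ at each world:
  a (successors {b, d, f}): φ is true.
  b (successors {b, c, g}): φ is true.
  c (successors ∅): φ is true.
  d (successors {d, f}): φ is true.
  e (successors {a, b, d, e}): φ is true.
  f (successors ∅): φ is false.
  g (successors ∅): φ is false.
For instance, at b:
  At b: s and Box s is false, Dia Dia q is true, so (s and Box s) -> Dia Dia q is true.
    At b: s is true, Box s is false, so s and Box s is false.
      At b: Box s requires s at every successor {b, c, g}.
        s fails at c, so Box s is false at b.
    At b: Dia Dia q requires Dia q at some successor in {b, c, g}.
      Dia q holds at b, so Dia Dia q is true at b.
Satisfying worlds: {a, b, c, d, e}

a, b, c, d, e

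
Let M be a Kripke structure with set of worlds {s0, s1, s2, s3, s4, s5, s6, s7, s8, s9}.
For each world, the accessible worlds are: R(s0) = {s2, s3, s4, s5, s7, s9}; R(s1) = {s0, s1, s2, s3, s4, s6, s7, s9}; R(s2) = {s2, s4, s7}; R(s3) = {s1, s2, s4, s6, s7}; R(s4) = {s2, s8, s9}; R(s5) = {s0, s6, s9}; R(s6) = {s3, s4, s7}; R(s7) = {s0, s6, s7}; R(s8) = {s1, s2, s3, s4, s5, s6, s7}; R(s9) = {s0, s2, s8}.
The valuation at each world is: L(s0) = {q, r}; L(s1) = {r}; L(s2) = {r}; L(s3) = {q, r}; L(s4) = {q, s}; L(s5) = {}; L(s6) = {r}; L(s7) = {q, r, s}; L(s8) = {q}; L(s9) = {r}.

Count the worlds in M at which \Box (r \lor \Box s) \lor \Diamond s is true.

8

Let φ = \Box (r \lor \Box s) \lor \Diamond s. Evaluate φ at each world:
  s0 (successors {s2, s3, s4, s5, s7, s9}): φ is true.
  s1 (successors {s0, s1, s2, s3, s4, s6, s7, s9}): φ is true.
  s2 (successors {s2, s4, s7}): φ is true.
  s3 (successors {s1, s2, s4, s6, s7}): φ is true.
  s4 (successors {s2, s8, s9}): φ is false.
  s5 (successors {s0, s6, s9}): φ is true.
  s6 (successors {s3, s4, s7}): φ is true.
  s7 (successors {s0, s6, s7}): φ is true.
  s8 (successors {s1, s2, s3, s4, s5, s6, s7}): φ is true.
  s9 (successors {s0, s2, s8}): φ is false.
For instance, at s3:
  At s3: \Box (r \lor \Box s) is false, \Diamond s is true, so \Box (r \lor \Box s) \lor \Diamond s is true.
    At s3: \Box (r \lor \Box s) requires r \lor \Box s at every successor {s1, s2, s4, s6, s7}.
      r \lor \Box s fails at s4, so \Box (r \lor \Box s) is false at s3.
    At s3: \Diamond s requires s at some successor in {s1, s2, s4, s6, s7}.
      s holds at s4, so \Diamond s is true at s3.
Satisfying worlds: {s0, s1, s2, s3, s5, s6, s7, s8}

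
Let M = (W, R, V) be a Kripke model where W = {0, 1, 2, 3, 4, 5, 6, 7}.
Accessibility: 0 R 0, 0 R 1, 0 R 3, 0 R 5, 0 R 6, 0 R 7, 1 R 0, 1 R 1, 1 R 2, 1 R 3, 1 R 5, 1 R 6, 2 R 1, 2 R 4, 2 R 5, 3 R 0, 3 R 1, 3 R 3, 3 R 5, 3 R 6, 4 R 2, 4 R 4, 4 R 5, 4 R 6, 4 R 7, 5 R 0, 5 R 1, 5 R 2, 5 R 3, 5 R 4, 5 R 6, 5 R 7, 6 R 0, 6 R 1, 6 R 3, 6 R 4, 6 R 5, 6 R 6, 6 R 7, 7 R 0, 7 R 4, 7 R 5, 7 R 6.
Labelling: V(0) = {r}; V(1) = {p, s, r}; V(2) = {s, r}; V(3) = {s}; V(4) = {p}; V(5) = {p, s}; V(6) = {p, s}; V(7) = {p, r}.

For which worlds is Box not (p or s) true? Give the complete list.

Recall that Box ψ holds at a world iff ψ holds at every accessible world, and Dia ψ holds iff ψ holds at some accessible world.
Let φ = Box not (p or s). Evaluate φ at each world:
  0 (successors {0, 1, 3, 5, 6, 7}): φ is false.
  1 (successors {0, 1, 2, 3, 5, 6}): φ is false.
  2 (successors {1, 4, 5}): φ is false.
  3 (successors {0, 1, 3, 5, 6}): φ is false.
  4 (successors {2, 4, 5, 6, 7}): φ is false.
  5 (successors {0, 1, 2, 3, 4, 6, 7}): φ is false.
  6 (successors {0, 1, 3, 4, 5, 6, 7}): φ is false.
  7 (successors {0, 4, 5, 6}): φ is false.
For instance, at 4:
  At 4: Box not (p or s) requires not (p or s) at every successor {2, 4, 5, 6, 7}.
    not (p or s) fails at 2, so Box not (p or s) is false at 4.
Satisfying worlds: none.

none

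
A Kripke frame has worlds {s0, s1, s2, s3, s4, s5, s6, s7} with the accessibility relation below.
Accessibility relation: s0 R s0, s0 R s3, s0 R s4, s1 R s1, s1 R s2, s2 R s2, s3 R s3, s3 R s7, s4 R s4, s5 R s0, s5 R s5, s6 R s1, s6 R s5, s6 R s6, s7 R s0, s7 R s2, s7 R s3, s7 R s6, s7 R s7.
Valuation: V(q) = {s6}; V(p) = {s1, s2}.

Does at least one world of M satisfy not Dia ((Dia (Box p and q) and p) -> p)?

No

Let φ = not Dia ((Dia (Box p and q) and p) -> p). Evaluate φ at each world:
  s0 (successors {s0, s3, s4}): φ is false.
  s1 (successors {s1, s2}): φ is false.
  s2 (successors {s2}): φ is false.
  s3 (successors {s3, s7}): φ is false.
  s4 (successors {s4}): φ is false.
  s5 (successors {s0, s5}): φ is false.
  s6 (successors {s1, s5, s6}): φ is false.
  s7 (successors {s0, s2, s3, s6, s7}): φ is false.
For instance, at s7:
  At s7: Dia ((Dia (Box p and q) and p) -> p) is true, so not Dia ((Dia (Box p and q) and p) -> p) is false.
    At s7: Dia ((Dia (Box p and q) and p) -> p) requires (Dia (Box p and q) and p) -> p at some successor in {s0, s2, s3, s6, s7}.
      (Dia (Box p and q) and p) -> p holds at s0, so Dia ((Dia (Box p and q) and p) -> p) is true at s7.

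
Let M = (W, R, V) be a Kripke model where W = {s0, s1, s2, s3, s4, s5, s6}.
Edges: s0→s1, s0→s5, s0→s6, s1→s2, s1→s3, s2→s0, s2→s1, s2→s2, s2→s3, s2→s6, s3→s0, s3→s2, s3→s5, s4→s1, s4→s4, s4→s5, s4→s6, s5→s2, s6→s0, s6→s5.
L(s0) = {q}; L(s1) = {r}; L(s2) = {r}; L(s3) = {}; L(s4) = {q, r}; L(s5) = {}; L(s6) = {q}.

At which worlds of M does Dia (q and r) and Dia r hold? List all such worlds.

Let φ = Dia (q and r) and Dia r. Evaluate φ at each world:
  s0 (successors {s1, s5, s6}): φ is false.
  s1 (successors {s2, s3}): φ is false.
  s2 (successors {s0, s1, s2, s3, s6}): φ is false.
  s3 (successors {s0, s2, s5}): φ is false.
  s4 (successors {s1, s4, s5, s6}): φ is true.
  s5 (successors {s2}): φ is false.
  s6 (successors {s0, s5}): φ is false.
For instance, at s5:
  At s5: Dia (q and r) is false, Dia r is true, so Dia (q and r) and Dia r is false.
    At s5: Dia (q and r) requires q and r at some successor in {s2}.
      At s2: q and r is false.
    So Dia (q and r) is false at s5.
    At s5: Dia r requires r at some successor in {s2}.
      r holds at s2, so Dia r is true at s5.
Satisfying worlds: {s4}

s4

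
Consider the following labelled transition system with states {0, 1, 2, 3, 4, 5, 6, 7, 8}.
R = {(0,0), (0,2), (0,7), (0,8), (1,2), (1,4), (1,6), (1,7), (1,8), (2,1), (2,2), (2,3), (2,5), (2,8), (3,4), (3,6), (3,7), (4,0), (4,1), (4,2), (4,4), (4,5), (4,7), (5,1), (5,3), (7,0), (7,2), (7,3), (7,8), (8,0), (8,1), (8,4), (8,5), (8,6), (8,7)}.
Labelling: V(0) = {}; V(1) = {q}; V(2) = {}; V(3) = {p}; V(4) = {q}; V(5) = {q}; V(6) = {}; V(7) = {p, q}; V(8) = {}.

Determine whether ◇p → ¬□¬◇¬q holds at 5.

Yes

At 5: ◇p is true, ¬□¬◇¬q is true, so ◇p → ¬□¬◇¬q is true.
  At 5: ◇p requires p at some successor in {1, 3}.
    p holds at 3, so ◇p is true at 5.
  At 5: □¬◇¬q is false, so ¬□¬◇¬q is true.
    At 5: □¬◇¬q requires ¬◇¬q at every successor {1, 3}.
      ¬◇¬q fails at 1, so □¬◇¬q is false at 5.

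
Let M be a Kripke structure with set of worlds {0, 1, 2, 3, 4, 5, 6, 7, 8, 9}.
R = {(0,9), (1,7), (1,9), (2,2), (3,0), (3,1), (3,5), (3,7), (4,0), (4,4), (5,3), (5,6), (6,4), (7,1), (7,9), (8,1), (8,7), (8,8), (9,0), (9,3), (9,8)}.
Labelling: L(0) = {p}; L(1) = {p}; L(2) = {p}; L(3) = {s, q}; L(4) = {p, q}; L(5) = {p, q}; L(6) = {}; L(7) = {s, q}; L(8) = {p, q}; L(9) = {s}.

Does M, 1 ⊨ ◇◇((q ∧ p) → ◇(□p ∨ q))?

Yes

Recall that □ψ holds at a world iff ψ holds at every accessible world, and ◇ψ holds iff ψ holds at some accessible world.
At 1: ◇◇((q ∧ p) → ◇(□p ∨ q)) requires ◇((q ∧ p) → ◇(□p ∨ q)) at some successor in {7, 9}.
  ◇((q ∧ p) → ◇(□p ∨ q)) holds at 7, so ◇◇((q ∧ p) → ◇(□p ∨ q)) is true at 1.
    At 7: ◇((q ∧ p) → ◇(□p ∨ q)) requires (q ∧ p) → ◇(□p ∨ q) at some successor in {1, 9}.
      (q ∧ p) → ◇(□p ∨ q) holds at 1, so ◇((q ∧ p) → ◇(□p ∨ q)) is true at 7.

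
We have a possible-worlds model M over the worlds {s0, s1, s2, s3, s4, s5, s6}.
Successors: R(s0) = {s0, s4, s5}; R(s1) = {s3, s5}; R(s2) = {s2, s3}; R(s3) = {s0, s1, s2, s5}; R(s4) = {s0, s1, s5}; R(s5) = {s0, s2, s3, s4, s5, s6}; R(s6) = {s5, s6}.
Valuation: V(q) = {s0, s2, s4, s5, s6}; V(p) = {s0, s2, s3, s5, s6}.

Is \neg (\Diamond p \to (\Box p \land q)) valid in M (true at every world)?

No

Let φ = \neg (\Diamond p \to (\Box p \land q)). Evaluate φ at each world:
  s0 (successors {s0, s4, s5}): φ is true.
  s1 (successors {s3, s5}): φ is true.
  s2 (successors {s2, s3}): φ is false.
  s3 (successors {s0, s1, s2, s5}): φ is true.
  s4 (successors {s0, s1, s5}): φ is true.
  s5 (successors {s0, s2, s3, s4, s5, s6}): φ is true.
  s6 (successors {s5, s6}): φ is false.
Detail at s2 (counterexample):
  At s2: \Diamond p \to (\Box p \land q) is true, so \neg (\Diamond p \to (\Box p \land q)) is false.
    At s2: \Diamond p is true, \Box p \land q is true, so \Diamond p \to (\Box p \land q) is true.
      At s2: \Diamond p requires p at some successor in {s2, s3}.
        p holds at s2, so \Diamond p is true at s2.
      At s2: \Box p is true, q is true, so \Box p \land q is true.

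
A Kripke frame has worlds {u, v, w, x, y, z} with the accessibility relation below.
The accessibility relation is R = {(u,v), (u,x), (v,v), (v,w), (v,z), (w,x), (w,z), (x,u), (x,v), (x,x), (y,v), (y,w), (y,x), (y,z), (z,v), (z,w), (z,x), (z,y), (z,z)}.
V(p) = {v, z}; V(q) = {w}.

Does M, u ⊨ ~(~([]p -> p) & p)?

At u: ~([]p -> p) & p is false, so ~(~([]p -> p) & p) is true.
  At u: ~([]p -> p) is false, p is false, so ~([]p -> p) & p is false.
    At u: []p -> p is true, so ~([]p -> p) is false.
      At u: []p is false, p is false, so []p -> p is true.

Yes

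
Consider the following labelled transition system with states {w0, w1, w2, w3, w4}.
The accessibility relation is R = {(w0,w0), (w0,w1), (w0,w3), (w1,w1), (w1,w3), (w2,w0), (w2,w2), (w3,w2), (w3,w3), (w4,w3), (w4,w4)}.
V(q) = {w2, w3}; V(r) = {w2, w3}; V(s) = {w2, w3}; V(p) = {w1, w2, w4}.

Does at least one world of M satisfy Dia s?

Yes

Recall that Dia ψ holds at a world iff ψ holds at some accessible world.
Let φ = Dia s. Evaluate φ at each world:
  w0 (successors {w0, w1, w3}): φ is true.
  w1 (successors {w1, w3}): φ is true.
  w2 (successors {w0, w2}): φ is true.
  w3 (successors {w2, w3}): φ is true.
  w4 (successors {w3, w4}): φ is true.
Detail at w0 (witness):
  At w0: Dia s requires s at some successor in {w0, w1, w3}.
    s holds at w3, so Dia s is true at w0.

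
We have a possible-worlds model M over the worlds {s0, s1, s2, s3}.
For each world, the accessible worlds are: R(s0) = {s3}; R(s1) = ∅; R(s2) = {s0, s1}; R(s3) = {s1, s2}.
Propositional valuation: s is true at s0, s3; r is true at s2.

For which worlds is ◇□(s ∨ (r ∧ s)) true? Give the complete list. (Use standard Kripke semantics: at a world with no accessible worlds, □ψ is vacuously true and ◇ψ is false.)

Let φ = ◇□(s ∨ (r ∧ s)). Evaluate φ at each world:
  s0 (successors {s3}): φ is false.
  s1 (successors ∅): φ is false.
  s2 (successors {s0, s1}): φ is true.
  s3 (successors {s1, s2}): φ is true.
For instance, at s3:
  At s3: ◇□(s ∨ (r ∧ s)) requires □(s ∨ (r ∧ s)) at some successor in {s1, s2}.
    □(s ∨ (r ∧ s)) holds at s1, so ◇□(s ∨ (r ∧ s)) is true at s3.
      At s1: no accessible worlds, so □(s ∨ (r ∧ s)) holds vacuously.
Satisfying worlds: {s2, s3}

s2, s3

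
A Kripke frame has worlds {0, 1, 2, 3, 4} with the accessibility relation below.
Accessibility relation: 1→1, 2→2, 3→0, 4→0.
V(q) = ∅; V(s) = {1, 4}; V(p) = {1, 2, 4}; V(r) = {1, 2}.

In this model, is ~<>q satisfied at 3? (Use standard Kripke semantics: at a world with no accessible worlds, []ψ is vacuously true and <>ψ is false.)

At 3: <>q is false, so ~<>q is true.
  At 3: <>q requires q at some successor in {0}.
    At 0: q is false.
  So <>q is false at 3.

Yes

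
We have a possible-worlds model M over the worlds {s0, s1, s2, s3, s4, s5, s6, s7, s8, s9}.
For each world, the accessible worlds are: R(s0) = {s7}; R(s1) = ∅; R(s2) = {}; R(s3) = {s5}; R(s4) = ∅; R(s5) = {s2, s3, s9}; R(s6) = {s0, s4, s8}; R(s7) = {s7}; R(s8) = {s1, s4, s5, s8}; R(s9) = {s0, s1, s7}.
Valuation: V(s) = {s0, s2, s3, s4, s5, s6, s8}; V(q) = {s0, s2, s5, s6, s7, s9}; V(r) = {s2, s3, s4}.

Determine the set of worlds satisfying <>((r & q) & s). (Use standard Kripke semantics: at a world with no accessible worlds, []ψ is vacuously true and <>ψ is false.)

Let φ = <>((r & q) & s). Evaluate φ at each world:
  s0 (successors {s7}): φ is false.
  s1 (successors ∅): φ is false.
  s2 (successors ∅): φ is false.
  s3 (successors {s5}): φ is false.
  s4 (successors ∅): φ is false.
  s5 (successors {s2, s3, s9}): φ is true.
  s6 (successors {s0, s4, s8}): φ is false.
  s7 (successors {s7}): φ is false.
  s8 (successors {s1, s4, s5, s8}): φ is false.
  s9 (successors {s0, s1, s7}): φ is false.
For instance, at s3:
  At s3: <>((r & q) & s) requires (r & q) & s at some successor in {s5}.
    At s5: (r & q) & s is false.
  So <>((r & q) & s) is false at s3.
Satisfying worlds: {s5}

s5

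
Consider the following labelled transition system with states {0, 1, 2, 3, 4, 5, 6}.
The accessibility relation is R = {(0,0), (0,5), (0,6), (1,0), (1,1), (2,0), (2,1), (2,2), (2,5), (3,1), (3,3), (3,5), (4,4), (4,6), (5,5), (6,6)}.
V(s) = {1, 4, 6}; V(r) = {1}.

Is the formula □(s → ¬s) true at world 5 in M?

At 5: □(s → ¬s) requires s → ¬s at every successor {5}.
  At 5: s → ¬s is true.
So □(s → ¬s) is true at 5.

Yes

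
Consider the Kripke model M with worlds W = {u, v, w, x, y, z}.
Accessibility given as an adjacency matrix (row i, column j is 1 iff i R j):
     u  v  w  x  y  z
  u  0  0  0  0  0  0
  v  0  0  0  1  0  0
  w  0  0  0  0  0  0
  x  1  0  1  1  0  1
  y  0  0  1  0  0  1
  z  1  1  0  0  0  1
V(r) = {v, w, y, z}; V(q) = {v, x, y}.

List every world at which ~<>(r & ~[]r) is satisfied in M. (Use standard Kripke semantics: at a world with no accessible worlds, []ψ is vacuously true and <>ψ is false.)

Let φ = ~<>(r & ~[]r). Evaluate φ at each world:
  u (successors ∅): φ is true.
  v (successors {x}): φ is true.
  w (successors ∅): φ is true.
  x (successors {u, w, x, z}): φ is false.
  y (successors {w, z}): φ is false.
  z (successors {u, v, z}): φ is false.
For instance, at v:
  At v: <>(r & ~[]r) is false, so ~<>(r & ~[]r) is true.
    At v: <>(r & ~[]r) requires r & ~[]r at some successor in {x}.
      At x: r & ~[]r is false.
    So <>(r & ~[]r) is false at v.
Satisfying worlds: {u, v, w}

u, v, w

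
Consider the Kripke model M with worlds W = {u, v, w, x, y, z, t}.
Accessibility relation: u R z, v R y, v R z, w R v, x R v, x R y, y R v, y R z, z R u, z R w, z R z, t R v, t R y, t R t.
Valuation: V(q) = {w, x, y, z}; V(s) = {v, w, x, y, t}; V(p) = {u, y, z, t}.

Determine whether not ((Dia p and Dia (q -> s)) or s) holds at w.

At w: (Dia p and Dia (q -> s)) or s is true, so not ((Dia p and Dia (q -> s)) or s) is false.
  At w: Dia p and Dia (q -> s) is false, s is true, so (Dia p and Dia (q -> s)) or s is true.
    At w: Dia p is false, Dia (q -> s) is true, so Dia p and Dia (q -> s) is false.
      At w: Dia p requires p at some successor in {v}.
        At v: p is false.
      So Dia p is false at w.
      At w: Dia (q -> s) requires q -> s at some successor in {v}.
        q -> s holds at v, so Dia (q -> s) is true at w.

No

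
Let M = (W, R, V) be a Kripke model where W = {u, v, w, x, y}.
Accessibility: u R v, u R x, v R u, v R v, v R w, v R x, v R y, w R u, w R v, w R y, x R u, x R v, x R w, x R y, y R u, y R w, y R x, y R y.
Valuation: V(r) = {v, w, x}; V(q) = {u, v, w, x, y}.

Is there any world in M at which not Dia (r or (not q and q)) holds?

Recall that Dia ψ holds at a world iff ψ holds at some accessible world.
Let φ = not Dia (r or (not q and q)). Evaluate φ at each world:
  u (successors {v, x}): φ is false.
  v (successors {u, v, w, x, y}): φ is false.
  w (successors {u, v, y}): φ is false.
  x (successors {u, v, w, y}): φ is false.
  y (successors {u, w, x, y}): φ is false.
For instance, at v:
  At v: Dia (r or (not q and q)) is true, so not Dia (r or (not q and q)) is false.
    At v: Dia (r or (not q and q)) requires r or (not q and q) at some successor in {u, v, w, x, y}.
      r or (not q and q) holds at v, so Dia (r or (not q and q)) is true at v.

No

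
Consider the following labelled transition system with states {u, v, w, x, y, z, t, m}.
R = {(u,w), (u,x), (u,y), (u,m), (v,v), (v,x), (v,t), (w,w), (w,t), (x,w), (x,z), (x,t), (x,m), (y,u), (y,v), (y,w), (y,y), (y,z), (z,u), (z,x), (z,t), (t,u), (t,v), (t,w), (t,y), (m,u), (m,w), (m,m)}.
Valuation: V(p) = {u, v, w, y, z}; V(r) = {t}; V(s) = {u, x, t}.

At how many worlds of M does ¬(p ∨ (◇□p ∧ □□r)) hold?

3

Let φ = ¬(p ∨ (◇□p ∧ □□r)). Evaluate φ at each world:
  u (successors {w, x, y, m}): φ is false.
  v (successors {v, x, t}): φ is false.
  w (successors {w, t}): φ is false.
  x (successors {w, z, t, m}): φ is true.
  y (successors {u, v, w, y, z}): φ is false.
  z (successors {u, x, t}): φ is false.
  t (successors {u, v, w, y}): φ is true.
  m (successors {u, w, m}): φ is true.
For instance, at w:
  At w: p ∨ (◇□p ∧ □□r) is true, so ¬(p ∨ (◇□p ∧ □□r)) is false.
    At w: p is true, ◇□p ∧ □□r is false, so p ∨ (◇□p ∧ □□r) is true.
      At w: ◇□p is true, □□r is false, so ◇□p ∧ □□r is false.
Satisfying worlds: {x, t, m}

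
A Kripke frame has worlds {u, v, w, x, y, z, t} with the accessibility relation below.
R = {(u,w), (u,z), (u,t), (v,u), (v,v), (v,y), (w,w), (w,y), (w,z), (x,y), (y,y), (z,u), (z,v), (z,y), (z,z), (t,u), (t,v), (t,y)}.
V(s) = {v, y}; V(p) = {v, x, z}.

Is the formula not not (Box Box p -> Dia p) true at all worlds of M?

Yes

Let φ = not not (Box Box p -> Dia p). Evaluate φ at each world:
  u (successors {w, z, t}): φ is true.
  v (successors {u, v, y}): φ is true.
  w (successors {w, y, z}): φ is true.
  x (successors {y}): φ is true.
  y (successors {y}): φ is true.
  z (successors {u, v, y, z}): φ is true.
  t (successors {u, v, y}): φ is true.
For instance, at v:
  At v: not (Box Box p -> Dia p) is false, so not not (Box Box p -> Dia p) is true.
    At v: Box Box p -> Dia p is true, so not (Box Box p -> Dia p) is false.
      At v: Box Box p is false, Dia p is true, so Box Box p -> Dia p is true.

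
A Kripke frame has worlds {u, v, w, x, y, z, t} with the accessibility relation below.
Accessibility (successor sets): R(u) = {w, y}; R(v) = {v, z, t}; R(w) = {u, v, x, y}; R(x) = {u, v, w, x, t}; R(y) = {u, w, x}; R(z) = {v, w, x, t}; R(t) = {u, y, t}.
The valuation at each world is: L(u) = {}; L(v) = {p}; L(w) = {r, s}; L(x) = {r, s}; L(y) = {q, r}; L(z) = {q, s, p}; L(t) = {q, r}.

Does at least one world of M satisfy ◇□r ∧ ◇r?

Let φ = ◇□r ∧ ◇r. Evaluate φ at each world:
  u (successors {w, y}): φ is false.
  v (successors {v, z, t}): φ is false.
  w (successors {u, v, x, y}): φ is true.
  x (successors {u, v, w, x, t}): φ is true.
  y (successors {u, w, x}): φ is true.
  z (successors {v, w, x, t}): φ is false.
  t (successors {u, y, t}): φ is true.
Detail at w (witness):
  At w: ◇□r is true, ◇r is true, so ◇□r ∧ ◇r is true.
    At w: ◇□r requires □r at some successor in {u, v, x, y}.
      □r holds at u, so ◇□r is true at w.
    At w: ◇r requires r at some successor in {u, v, x, y}.
      r holds at x, so ◇r is true at w.

Yes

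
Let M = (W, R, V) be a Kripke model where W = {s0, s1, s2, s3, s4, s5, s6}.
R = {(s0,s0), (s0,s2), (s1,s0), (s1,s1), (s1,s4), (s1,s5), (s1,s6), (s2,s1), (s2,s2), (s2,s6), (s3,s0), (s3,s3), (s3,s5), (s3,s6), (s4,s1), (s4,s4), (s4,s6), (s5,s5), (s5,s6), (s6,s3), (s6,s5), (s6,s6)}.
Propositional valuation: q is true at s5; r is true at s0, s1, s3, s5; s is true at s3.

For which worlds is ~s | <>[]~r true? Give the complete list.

Let φ = ~s | <>[]~r. Evaluate φ at each world:
  s0 (successors {s0, s2}): φ is true.
  s1 (successors {s0, s1, s4, s5, s6}): φ is true.
  s2 (successors {s1, s2, s6}): φ is true.
  s3 (successors {s0, s3, s5, s6}): φ is false.
  s4 (successors {s1, s4, s6}): φ is true.
  s5 (successors {s5, s6}): φ is true.
  s6 (successors {s3, s5, s6}): φ is true.
For instance, at s1:
  At s1: ~s is true, <>[]~r is false, so ~s | <>[]~r is true.
    At s1: <>[]~r requires []~r at some successor in {s0, s1, s4, s5, s6}.
      At s0: []~r is false.
      At s1: []~r is false.
      At s4: []~r is false.
      At s5: []~r is false.
      At s6: []~r is false.
    So <>[]~r is false at s1.
Satisfying worlds: {s0, s1, s2, s4, s5, s6}

s0, s1, s2, s4, s5, s6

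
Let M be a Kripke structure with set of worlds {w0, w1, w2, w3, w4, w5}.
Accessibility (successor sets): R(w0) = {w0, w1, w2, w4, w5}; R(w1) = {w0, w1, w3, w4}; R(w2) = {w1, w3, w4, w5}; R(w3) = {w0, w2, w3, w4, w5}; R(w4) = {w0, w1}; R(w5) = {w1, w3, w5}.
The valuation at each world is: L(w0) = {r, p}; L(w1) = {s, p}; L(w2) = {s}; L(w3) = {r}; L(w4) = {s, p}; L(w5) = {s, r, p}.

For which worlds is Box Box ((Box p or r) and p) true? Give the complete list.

Recall that Box ψ holds at a world iff ψ holds at every accessible world, and Dia ψ holds iff ψ holds at some accessible world.
Let φ = Box Box ((Box p or r) and p). Evaluate φ at each world:
  w0 (successors {w0, w1, w2, w4, w5}): φ is false.
  w1 (successors {w0, w1, w3, w4}): φ is false.
  w2 (successors {w1, w3, w4, w5}): φ is false.
  w3 (successors {w0, w2, w3, w4, w5}): φ is false.
  w4 (successors {w0, w1}): φ is false.
  w5 (successors {w1, w3, w5}): φ is false.
For instance, at w3:
  At w3: Box Box ((Box p or r) and p) requires Box ((Box p or r) and p) at every successor {w0, w2, w3, w4, w5}.
    Box ((Box p or r) and p) fails at w0, so Box Box ((Box p or r) and p) is false at w3.
      At w0: Box ((Box p or r) and p) requires (Box p or r) and p at every successor {w0, w1, w2, w4, w5}.
        (Box p or r) and p fails at w1, so Box ((Box p or r) and p) is false at w0.
Satisfying worlds: none.

none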